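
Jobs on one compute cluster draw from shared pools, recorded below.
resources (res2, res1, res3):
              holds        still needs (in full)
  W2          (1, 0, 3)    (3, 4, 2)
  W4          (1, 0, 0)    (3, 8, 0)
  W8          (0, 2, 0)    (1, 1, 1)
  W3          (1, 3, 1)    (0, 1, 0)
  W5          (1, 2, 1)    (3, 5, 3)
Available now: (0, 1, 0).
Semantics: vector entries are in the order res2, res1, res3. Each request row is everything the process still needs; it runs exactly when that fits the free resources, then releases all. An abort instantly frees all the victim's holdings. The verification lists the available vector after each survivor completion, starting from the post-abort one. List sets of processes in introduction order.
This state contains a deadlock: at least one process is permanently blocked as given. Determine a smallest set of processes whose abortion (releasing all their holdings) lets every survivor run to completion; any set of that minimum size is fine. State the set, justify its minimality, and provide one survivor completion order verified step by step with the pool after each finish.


Minimum abort set: W4 and W5.
Key observation: W2 could never have finished before the abort; with (2, 2, 1) returned by W4 and W5, it fits at step 2.
Minimality, checking each single-abort alternative: W2 alone leaves W4 blocked (short on res2 and res1); W4 alone leaves W2 blocked (short on res2 and res3); W8 alone leaves W2 blocked (short on res2 and res3); W3 alone leaves W2 blocked (short on res2 and res3); W5 alone leaves W2 blocked (short on res2).
The survivors complete as W3, W2, W8. Check, step by step (starting from the post-abort pool):
  pool = (2, 3, 1)
  run W3 (needs (0, 1, 0), free (2, 3, 1)); after release of (1, 3, 1) the pool is (3, 6, 2)
  run W2 (needs (3, 4, 2), free (3, 6, 2)); after release of (1, 0, 3) the pool is (4, 6, 5)
  run W8 (needs (1, 1, 1), free (4, 6, 5)); after release of (0, 2, 0) the pool is (4, 8, 5)


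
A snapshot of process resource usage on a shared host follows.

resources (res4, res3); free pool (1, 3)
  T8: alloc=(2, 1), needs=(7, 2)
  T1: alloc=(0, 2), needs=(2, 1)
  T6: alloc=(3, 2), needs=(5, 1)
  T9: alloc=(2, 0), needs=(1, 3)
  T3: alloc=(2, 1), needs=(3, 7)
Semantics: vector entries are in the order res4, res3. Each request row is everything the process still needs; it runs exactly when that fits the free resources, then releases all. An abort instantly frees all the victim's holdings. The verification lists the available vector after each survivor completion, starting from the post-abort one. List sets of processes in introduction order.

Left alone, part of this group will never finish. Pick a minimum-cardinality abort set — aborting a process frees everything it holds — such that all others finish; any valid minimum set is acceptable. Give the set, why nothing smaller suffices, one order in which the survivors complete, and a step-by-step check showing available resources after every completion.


Abort T8.
Key observation: T6 had no path to completion before; after the abort of T8 ((2, 1) returned), step 3 is where it fits.
Minimality: the empty abort set fails — the state is deadlocked as it stands.
Survivors finish in the order: T1, T9, T6, T3. Walking it through (pool after the aborts first):
  pool = (3, 4)
  T1: need (2, 1) fits (3, 4); releases (0, 2), pool now (3, 6)
  T9: need (1, 3) fits (3, 6); releases (2, 0), pool now (5, 6)
  T6: need (5, 1) fits (5, 6); releases (3, 2), pool now (8, 8)
  T3: need (3, 7) fits (8, 8); releases (2, 1), pool now (10, 9)


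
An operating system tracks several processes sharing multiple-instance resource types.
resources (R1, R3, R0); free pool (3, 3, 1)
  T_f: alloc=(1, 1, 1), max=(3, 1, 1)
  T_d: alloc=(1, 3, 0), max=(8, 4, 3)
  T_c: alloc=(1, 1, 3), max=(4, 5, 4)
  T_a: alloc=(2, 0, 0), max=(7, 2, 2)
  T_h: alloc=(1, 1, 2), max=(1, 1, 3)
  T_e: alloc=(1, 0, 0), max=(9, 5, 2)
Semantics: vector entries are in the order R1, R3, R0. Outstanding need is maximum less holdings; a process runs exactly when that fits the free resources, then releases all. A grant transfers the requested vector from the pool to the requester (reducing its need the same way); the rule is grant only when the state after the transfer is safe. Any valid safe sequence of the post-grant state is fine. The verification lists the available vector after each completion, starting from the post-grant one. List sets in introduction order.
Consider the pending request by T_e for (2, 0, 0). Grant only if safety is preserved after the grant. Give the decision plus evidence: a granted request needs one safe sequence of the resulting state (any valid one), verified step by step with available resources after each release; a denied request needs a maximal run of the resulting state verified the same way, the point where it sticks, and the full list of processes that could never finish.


DENY — the pretend-granted state is unsafe.
Key observation: no order helps: past T_h, T_f, T_c, the free pool tops out at (4, 6, 7), below what each blocked process needs in R1.
Pretend the grant happened; the run T_h, T_f, T_c goes as far as possible. Walking it through:
  pool = (1, 3, 1)
  T_h: need (0, 0, 1) fits (1, 3, 1); releases (1, 1, 2), pool now (2, 4, 3)
  T_f: need (2, 0, 0) fits (2, 4, 3); releases (1, 1, 1), pool now (3, 5, 4)
  T_c: need (3, 4, 1) fits (3, 5, 4); releases (1, 1, 3), pool now (4, 6, 7)
  T_d still needs (7, 1, 3) but only (4, 6, 7) is free — short on R1
  T_a still needs (5, 2, 2) but only (4, 6, 7) is free — short on R1
  T_e still needs (6, 5, 2) but only (4, 6, 7) is free — short on R1
Had the request been granted, T_d, T_a and T_e could never finish.


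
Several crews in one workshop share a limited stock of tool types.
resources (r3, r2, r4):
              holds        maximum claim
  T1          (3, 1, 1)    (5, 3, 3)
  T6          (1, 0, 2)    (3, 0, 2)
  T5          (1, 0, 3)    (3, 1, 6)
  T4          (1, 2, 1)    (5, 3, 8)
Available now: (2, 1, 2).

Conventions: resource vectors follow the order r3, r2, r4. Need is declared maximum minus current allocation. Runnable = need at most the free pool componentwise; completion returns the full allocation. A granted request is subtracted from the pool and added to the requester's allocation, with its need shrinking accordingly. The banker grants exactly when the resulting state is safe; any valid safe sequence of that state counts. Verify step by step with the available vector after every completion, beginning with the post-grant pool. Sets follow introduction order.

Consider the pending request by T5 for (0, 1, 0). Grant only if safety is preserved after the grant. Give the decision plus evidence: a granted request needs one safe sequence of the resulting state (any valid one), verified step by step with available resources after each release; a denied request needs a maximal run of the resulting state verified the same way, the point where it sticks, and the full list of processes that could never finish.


GRANT. The post-grant state is safe; one safe sequence: T6, T5, T4, T1.
Key observation: with (2, 0, 2) left after the transfer, T6 can run at once — the state stays safe.
Step-by-step check of the post-grant state:
  pool = (2, 0, 2)
  T6 needs (2, 0, 0) <= (2, 0, 2) -> finishes; pool += (1, 0, 2) = (3, 0, 4)
  T5 needs (2, 0, 3) <= (3, 0, 4) -> finishes; pool += (1, 1, 3) = (4, 1, 7)
  T4 needs (4, 1, 7) <= (4, 1, 7) -> finishes; pool += (1, 2, 1) = (5, 3, 8)
  T1 needs (2, 2, 2) <= (5, 3, 8) -> finishes; pool += (3, 1, 1) = (8, 4, 9)


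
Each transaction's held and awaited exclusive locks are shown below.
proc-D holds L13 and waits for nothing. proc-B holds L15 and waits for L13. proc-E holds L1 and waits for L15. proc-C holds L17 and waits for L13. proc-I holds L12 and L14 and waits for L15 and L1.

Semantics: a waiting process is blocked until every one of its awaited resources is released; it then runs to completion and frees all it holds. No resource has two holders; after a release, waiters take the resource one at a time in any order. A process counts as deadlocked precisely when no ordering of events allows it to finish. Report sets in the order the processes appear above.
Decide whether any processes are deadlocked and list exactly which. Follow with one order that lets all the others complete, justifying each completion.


Nothing here is deadlocked.
Key observation: the wait relation is loop-free; peeling off processes with no waits unwinds the whole state.
The rest can finish in the order proc-D, proc-C, proc-B, proc-E, proc-I.
Check, step by step:
  proc-D: no waits; runs immediately, freeing L13
  proc-C waits on L13 — all released -> runs and releases L17
  proc-B waits on L13 — all released -> runs and releases L15
  proc-E waits on L15 — all released -> runs and releases L1
  proc-I waits on L15 and L1 — all released -> runs and releases L12 and L14


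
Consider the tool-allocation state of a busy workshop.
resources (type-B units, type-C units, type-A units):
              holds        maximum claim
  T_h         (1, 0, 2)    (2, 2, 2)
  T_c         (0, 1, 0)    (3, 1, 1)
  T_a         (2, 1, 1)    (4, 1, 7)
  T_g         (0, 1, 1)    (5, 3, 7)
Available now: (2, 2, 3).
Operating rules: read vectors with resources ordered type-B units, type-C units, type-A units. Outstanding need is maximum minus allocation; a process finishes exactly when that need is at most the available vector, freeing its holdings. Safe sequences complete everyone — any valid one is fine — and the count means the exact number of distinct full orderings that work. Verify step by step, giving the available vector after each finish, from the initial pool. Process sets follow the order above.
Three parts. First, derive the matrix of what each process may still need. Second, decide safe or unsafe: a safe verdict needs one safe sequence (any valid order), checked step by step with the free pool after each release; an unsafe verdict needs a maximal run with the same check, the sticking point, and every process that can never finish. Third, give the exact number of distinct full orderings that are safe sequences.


(1) Remaining need (order type-B units, type-C units, type-A units):
  T_h: (1, 2, 0)
  T_c: (3, 0, 1)
  T_a: (2, 0, 6)
  T_g: (5, 2, 6)
(2) UNSAFE.
Key observation: after T_h, T_c complete, (3, 3, 5) is the best the pool ever gets, yet each leftover process wants more type-A units.
Going as far as possible: T_h, T_c; after that, nothing fits. Verifying each step:
  pool = (2, 2, 3)
  T_h needs (1, 2, 0) <= (2, 2, 3) -> finishes; pool += (1, 0, 2) = (3, 2, 5)
  T_c needs (3, 0, 1) <= (3, 2, 5) -> finishes; pool += (0, 1, 0) = (3, 3, 5)
  T_a cannot run: need (2, 0, 6) vs free (3, 3, 5) (insufficient type-A units)
  T_g cannot run: need (5, 2, 6) vs free (3, 3, 5) (insufficient type-B units and type-A units)
Processes that can never finish: T_a and T_g.
(3) The exact count: 0 of the possible complete orderings are safe sequences.


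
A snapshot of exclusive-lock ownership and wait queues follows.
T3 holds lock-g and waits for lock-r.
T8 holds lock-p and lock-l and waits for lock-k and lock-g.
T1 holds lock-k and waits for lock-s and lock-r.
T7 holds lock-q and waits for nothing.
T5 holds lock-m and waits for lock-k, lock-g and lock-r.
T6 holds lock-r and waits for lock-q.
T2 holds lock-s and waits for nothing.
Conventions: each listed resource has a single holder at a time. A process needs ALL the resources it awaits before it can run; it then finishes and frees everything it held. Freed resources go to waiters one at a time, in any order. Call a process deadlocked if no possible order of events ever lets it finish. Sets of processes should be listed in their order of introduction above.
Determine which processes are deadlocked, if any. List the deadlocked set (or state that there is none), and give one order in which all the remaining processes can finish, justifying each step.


Nothing here is deadlocked.
Key observation: no waiting chain loops back on itself — every chain ends at a process that waits on nothing, so everyone eventually runs.
A valid finishing order for the others: T7, T6, T3, T2, T1, T8, T5.
Verifying each step:
  T7: no waits; runs immediately, freeing lock-q
  T6: everything it awaited (lock-q) is free; runs, freeing lock-r
  T3: everything it awaited (lock-r) is free; runs, freeing lock-g
  T2: no waits; runs immediately, freeing lock-s
  T1: everything it awaited (lock-s and lock-r) is free; runs, freeing lock-k
  T8: everything it awaited (lock-k and lock-g) is free; runs, freeing lock-p and lock-l
  T5: everything it awaited (lock-k, lock-g and lock-r) is free; runs, freeing lock-m


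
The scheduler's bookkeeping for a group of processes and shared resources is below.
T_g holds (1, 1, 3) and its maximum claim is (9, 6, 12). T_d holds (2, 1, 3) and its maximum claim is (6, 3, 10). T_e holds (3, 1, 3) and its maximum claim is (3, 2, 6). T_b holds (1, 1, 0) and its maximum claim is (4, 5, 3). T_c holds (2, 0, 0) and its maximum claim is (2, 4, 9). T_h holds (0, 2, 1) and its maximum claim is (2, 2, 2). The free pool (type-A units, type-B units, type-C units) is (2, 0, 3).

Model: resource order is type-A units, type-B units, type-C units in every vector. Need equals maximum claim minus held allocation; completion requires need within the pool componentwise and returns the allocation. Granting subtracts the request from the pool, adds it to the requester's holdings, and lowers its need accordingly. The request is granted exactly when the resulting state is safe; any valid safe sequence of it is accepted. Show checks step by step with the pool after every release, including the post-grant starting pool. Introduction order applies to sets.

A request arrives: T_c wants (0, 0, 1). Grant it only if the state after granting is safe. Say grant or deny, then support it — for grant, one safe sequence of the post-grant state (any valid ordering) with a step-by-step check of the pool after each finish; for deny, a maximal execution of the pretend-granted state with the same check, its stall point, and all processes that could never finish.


DENY: after the grant no complete ordering would exist.
Key observation: after T_h, T_e the pool peaks at (5, 3, 6), and each blocked process is short somewhere: T_g on type-A units, type-B units, type-C units; T_d on type-C units; T_b on type-B units; T_c on type-B units, type-C units.
After a pretend grant, a maximal execution: T_h, T_e — then nothing else fits. Verifying each step:
  pool = (2, 0, 2)
  T_h: need (2, 0, 1) fits (2, 0, 2); releases (0, 2, 1), pool now (2, 2, 3)
  T_e: need (0, 1, 3) fits (2, 2, 3); releases (3, 1, 3), pool now (5, 3, 6)
  T_g cannot run: need (8, 5, 9) vs free (5, 3, 6) (insufficient type-A units, type-B units and type-C units)
  T_d cannot run: need (4, 2, 7) vs free (5, 3, 6) (insufficient type-C units)
  T_b cannot run: need (3, 4, 3) vs free (5, 3, 6) (insufficient type-B units)
  T_c cannot run: need (0, 4, 8) vs free (5, 3, 6) (insufficient type-B units and type-C units)
Processes that could never finish after the grant: T_g, T_d, T_b and T_c.


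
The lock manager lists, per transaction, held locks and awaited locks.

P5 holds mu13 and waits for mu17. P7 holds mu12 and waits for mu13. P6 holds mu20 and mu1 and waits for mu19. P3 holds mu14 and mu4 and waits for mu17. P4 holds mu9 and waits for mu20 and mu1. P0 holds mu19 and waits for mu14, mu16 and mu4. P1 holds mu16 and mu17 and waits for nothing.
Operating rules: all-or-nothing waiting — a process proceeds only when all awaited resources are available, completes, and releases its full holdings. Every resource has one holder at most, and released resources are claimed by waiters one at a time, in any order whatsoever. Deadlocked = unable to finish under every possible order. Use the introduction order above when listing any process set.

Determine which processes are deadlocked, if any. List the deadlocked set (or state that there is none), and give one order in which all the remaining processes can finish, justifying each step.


Nothing here is deadlocked.
Key observation: no waiting chain loops back on itself — every chain ends at a process that waits on nothing, so everyone eventually runs.
One completion order for the rest: P1, P5, P3, P0, P7, P6, P4.
Check, step by step:
  run P1 (it waits on nothing); releases mu16 and mu17
  P5 waits on mu17 — all released -> runs and releases mu13
  P3 waits on mu17 — all released -> runs and releases mu14 and mu4
  P0 waits on mu14, mu16 and mu4 — all released -> runs and releases mu19
  P7 waits on mu13 — all released -> runs and releases mu12
  P6 waits on mu19 — all released -> runs and releases mu20 and mu1
  P4 waits on mu20 and mu1 — all released -> runs and releases mu9


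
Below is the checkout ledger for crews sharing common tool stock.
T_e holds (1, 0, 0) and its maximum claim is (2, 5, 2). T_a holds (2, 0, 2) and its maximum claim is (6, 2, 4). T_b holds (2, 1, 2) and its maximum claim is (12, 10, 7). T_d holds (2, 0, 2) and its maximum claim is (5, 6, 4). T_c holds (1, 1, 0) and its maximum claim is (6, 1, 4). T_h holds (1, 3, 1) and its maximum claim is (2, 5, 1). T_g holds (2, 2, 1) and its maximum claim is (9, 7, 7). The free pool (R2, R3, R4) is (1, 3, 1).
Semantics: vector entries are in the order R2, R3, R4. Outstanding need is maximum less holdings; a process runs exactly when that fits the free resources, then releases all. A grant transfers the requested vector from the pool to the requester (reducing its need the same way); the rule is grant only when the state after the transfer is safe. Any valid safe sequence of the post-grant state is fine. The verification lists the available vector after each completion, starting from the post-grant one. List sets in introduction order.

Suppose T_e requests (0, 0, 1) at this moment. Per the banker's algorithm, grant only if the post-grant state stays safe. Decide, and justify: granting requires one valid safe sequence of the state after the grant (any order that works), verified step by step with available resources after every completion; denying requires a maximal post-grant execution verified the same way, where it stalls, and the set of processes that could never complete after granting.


GRANT. The post-grant state is safe; one safe sequence: T_h, T_e, T_d, T_c, T_a, T_g, T_b.
Key observation: granting shrinks the pool to (1, 3, 0), yet T_h still fits and the chain goes through.
Step-by-step check of the post-grant state:
  pool = (1, 3, 0)
  T_h: need (1, 2, 0) fits (1, 3, 0); releases (1, 3, 1), pool now (2, 6, 1)
  T_e: need (1, 5, 1) fits (2, 6, 1); releases (1, 0, 1), pool now (3, 6, 2)
  T_d: need (3, 6, 2) fits (3, 6, 2); releases (2, 0, 2), pool now (5, 6, 4)
  T_c: need (5, 0, 4) fits (5, 6, 4); releases (1, 1, 0), pool now (6, 7, 4)
  T_a: need (4, 2, 2) fits (6, 7, 4); releases (2, 0, 2), pool now (8, 7, 6)
  T_g: need (7, 5, 6) fits (8, 7, 6); releases (2, 2, 1), pool now (10, 9, 7)
  T_b: need (10, 9, 5) fits (10, 9, 7); releases (2, 1, 2), pool now (12, 10, 9)


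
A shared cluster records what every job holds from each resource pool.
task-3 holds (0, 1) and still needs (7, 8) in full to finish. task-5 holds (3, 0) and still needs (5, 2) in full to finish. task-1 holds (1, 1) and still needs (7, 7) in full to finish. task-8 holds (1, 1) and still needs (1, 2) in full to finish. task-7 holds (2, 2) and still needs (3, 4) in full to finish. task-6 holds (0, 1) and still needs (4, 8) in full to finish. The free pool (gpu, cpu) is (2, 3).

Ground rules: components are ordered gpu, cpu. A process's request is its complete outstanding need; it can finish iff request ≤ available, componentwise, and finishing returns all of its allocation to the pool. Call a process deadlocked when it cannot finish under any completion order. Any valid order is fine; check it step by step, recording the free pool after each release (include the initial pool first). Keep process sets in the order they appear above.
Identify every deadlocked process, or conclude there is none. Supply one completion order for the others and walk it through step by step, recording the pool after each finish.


The deadlocked set is task-3, task-1 and task-6.
Key observation: cpu is the bottleneck — with task-8, task-7, task-5 done the pool holds (8, 6), short of every remaining need.
The rest can finish in the order task-8, task-7, task-5. Walking it through:
  pool = (2, 3)
  run task-8 (needs (1, 2), free (2, 3)); after release of (1, 1) the pool is (3, 4)
  run task-7 (needs (3, 4), free (3, 4)); after release of (2, 2) the pool is (5, 6)
  run task-5 (needs (5, 2), free (5, 6)); after release of (3, 0) the pool is (8, 6)
The stuck group stays short no matter what:
  blocked: task-3 wants (7, 8), pool (8, 6) — not enough cpu
  blocked: task-1 wants (7, 7), pool (8, 6) — not enough cpu
  blocked: task-6 wants (4, 8), pool (8, 6) — not enough cpu


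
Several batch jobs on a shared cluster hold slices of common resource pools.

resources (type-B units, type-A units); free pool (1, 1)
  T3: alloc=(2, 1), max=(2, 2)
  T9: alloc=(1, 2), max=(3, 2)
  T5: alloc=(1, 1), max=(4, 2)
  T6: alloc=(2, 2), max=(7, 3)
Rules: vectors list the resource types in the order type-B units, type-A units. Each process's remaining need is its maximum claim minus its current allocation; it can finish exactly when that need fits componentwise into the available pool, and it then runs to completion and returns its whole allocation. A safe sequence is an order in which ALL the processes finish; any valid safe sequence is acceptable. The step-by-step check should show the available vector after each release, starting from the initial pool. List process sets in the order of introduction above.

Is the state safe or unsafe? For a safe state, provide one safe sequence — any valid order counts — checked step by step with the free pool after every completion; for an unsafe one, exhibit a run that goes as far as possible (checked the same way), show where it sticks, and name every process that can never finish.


SAFE. One safe sequence: T3, T9, T5, T6.
Key observation: the order's first zero-slack moment is T3 ((0, 1) needed, (1, 1) free — a requested resource with nothing to spare).
Walking it through:
  pool = (1, 1)
  T3 needs (0, 1) <= (1, 1) -> finishes; pool += (2, 1) = (3, 2)
  T9 needs (2, 0) <= (3, 2) -> finishes; pool += (1, 2) = (4, 4)
  T5 needs (3, 1) <= (4, 4) -> finishes; pool += (1, 1) = (5, 5)
  T6 needs (5, 1) <= (5, 5) -> finishes; pool += (2, 2) = (7, 7)


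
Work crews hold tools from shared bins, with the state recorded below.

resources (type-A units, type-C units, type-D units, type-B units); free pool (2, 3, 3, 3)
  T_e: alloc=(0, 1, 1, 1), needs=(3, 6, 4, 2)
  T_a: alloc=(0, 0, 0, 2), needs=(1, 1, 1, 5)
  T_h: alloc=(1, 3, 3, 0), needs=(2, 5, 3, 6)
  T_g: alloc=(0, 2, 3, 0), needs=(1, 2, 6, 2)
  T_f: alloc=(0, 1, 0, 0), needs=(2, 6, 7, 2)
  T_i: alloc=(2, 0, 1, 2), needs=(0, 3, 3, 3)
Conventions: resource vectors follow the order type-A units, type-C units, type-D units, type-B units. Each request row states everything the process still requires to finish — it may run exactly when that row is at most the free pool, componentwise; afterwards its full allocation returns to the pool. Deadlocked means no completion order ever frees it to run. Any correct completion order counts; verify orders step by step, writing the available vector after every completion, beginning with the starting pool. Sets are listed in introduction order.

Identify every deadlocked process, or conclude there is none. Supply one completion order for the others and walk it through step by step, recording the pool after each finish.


The deadlocked set is T_e, T_h, T_g and T_f.
Key observation: after T_i, T_a the pool peaks at (4, 3, 4, 7), and each blocked process is short somewhere: T_e on type-C units; T_h on type-C units; T_g on type-D units; T_f on type-C units, type-D units.
The rest can finish in the order T_i, T_a. Check, step by step:
  pool = (2, 3, 3, 3)
  run T_i (needs (0, 3, 3, 3), free (2, 3, 3, 3)); after release of (2, 0, 1, 2) the pool is (4, 3, 4, 5)
  run T_a (needs (1, 1, 1, 5), free (4, 3, 4, 5)); after release of (0, 0, 0, 2) the pool is (4, 3, 4, 7)
None of the blocked processes ever fits:
  T_e cannot run: need (3, 6, 4, 2) vs free (4, 3, 4, 7) (insufficient type-C units)
  T_h cannot run: need (2, 5, 3, 6) vs free (4, 3, 4, 7) (insufficient type-C units)
  T_g cannot run: need (1, 2, 6, 2) vs free (4, 3, 4, 7) (insufficient type-D units)
  T_f cannot run: need (2, 6, 7, 2) vs free (4, 3, 4, 7) (insufficient type-C units and type-D units)


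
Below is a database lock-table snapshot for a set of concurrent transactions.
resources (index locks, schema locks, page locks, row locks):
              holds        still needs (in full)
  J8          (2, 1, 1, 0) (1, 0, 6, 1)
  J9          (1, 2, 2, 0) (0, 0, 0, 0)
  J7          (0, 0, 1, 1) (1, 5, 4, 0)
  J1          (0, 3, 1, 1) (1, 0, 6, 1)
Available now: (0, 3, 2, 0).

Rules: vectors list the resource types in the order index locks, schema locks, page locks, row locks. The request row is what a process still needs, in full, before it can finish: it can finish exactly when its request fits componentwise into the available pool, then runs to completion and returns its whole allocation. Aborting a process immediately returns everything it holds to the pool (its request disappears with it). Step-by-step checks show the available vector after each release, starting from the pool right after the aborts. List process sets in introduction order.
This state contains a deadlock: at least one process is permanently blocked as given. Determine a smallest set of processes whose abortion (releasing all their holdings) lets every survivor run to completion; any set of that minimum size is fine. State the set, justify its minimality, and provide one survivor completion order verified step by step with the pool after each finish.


Minimum abort set: J8.
Key observation: J1 could never have finished before the abort; with (2, 1, 1, 0) returned by J8, it fits at step 3.
No smaller set exists: with zero aborts the deadlock remains.
One survivor order: J9, J7, J1. Check, step by step (post-abort pool first):
  pool = (2, 4, 3, 0)
  J9 needs (0, 0, 0, 0) <= (2, 4, 3, 0) -> finishes; pool += (1, 2, 2, 0) = (3, 6, 5, 0)
  J7 needs (1, 5, 4, 0) <= (3, 6, 5, 0) -> finishes; pool += (0, 0, 1, 1) = (3, 6, 6, 1)
  J1 needs (1, 0, 6, 1) <= (3, 6, 6, 1) -> finishes; pool += (0, 3, 1, 1) = (3, 9, 7, 2)


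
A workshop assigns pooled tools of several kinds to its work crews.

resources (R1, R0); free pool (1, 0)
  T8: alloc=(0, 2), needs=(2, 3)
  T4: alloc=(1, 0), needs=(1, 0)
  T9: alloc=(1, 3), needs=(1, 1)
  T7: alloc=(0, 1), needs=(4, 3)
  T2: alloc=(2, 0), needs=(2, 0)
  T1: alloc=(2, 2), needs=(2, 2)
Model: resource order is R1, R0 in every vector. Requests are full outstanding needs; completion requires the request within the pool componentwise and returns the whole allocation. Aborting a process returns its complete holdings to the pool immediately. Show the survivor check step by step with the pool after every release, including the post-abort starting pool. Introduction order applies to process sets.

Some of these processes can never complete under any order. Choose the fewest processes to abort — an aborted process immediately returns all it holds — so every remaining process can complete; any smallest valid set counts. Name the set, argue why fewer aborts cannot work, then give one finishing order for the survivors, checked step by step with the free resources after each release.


The answer: abort T1.
Key observation: T9 could never have finished before the abort; with (2, 2) returned by T1, it fits at step 3.
Why nothing smaller works: aborting no one leaves the state deadlocked as given.
The survivors complete as T4, T2, T9, T7, T8. Verifying each step (starting from the post-abort pool):
  pool = (3, 2)
  run T4 (needs (1, 0), free (3, 2)); after release of (1, 0) the pool is (4, 2)
  run T2 (needs (2, 0), free (4, 2)); after release of (2, 0) the pool is (6, 2)
  run T9 (needs (1, 1), free (6, 2)); after release of (1, 3) the pool is (7, 5)
  run T7 (needs (4, 3), free (7, 5)); after release of (0, 1) the pool is (7, 6)
  run T8 (needs (2, 3), free (7, 6)); after release of (0, 2) the pool is (7, 8)


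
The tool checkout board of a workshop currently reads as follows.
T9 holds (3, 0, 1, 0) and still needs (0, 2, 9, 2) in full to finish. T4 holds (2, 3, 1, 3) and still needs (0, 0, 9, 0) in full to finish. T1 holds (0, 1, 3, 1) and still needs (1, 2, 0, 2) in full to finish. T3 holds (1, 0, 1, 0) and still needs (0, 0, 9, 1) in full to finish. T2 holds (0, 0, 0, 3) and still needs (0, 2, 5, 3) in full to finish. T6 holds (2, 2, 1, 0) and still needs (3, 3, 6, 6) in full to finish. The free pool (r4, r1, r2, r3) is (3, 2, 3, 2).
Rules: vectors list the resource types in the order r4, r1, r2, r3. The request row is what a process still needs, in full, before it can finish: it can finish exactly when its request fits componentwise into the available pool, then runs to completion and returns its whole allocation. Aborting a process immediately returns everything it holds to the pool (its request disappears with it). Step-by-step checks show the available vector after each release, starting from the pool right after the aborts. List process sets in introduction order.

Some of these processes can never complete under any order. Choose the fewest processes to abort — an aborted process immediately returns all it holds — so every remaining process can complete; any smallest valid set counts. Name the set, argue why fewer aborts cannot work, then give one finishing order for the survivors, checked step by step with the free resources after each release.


Abort T4 and T3.
Key observation: T9 was stuck for good until T4 and T3 gave back (3, 3, 2, 3); in the order shown it finishes at step 3.
Why nothing smaller works — every single abort fails: T9 alone leaves T4 blocked (short on r2); T4 alone leaves T9 blocked (short on r2); T1 alone leaves T9 blocked (short on r2); T3 alone leaves T9 blocked (short on r2); T2 alone leaves T9 blocked (short on r2); T6 alone leaves T9 blocked (short on r2).
The survivors complete as T1, T6, T9, T2. Step-by-step check (starting from the post-abort pool):
  pool = (6, 5, 5, 5)
  T1: need (1, 2, 0, 2) fits (6, 5, 5, 5); releases (0, 1, 3, 1), pool now (6, 6, 8, 6)
  T6: need (3, 3, 6, 6) fits (6, 6, 8, 6); releases (2, 2, 1, 0), pool now (8, 8, 9, 6)
  T9: need (0, 2, 9, 2) fits (8, 8, 9, 6); releases (3, 0, 1, 0), pool now (11, 8, 10, 6)
  T2: need (0, 2, 5, 3) fits (11, 8, 10, 6); releases (0, 0, 0, 3), pool now (11, 8, 10, 9)


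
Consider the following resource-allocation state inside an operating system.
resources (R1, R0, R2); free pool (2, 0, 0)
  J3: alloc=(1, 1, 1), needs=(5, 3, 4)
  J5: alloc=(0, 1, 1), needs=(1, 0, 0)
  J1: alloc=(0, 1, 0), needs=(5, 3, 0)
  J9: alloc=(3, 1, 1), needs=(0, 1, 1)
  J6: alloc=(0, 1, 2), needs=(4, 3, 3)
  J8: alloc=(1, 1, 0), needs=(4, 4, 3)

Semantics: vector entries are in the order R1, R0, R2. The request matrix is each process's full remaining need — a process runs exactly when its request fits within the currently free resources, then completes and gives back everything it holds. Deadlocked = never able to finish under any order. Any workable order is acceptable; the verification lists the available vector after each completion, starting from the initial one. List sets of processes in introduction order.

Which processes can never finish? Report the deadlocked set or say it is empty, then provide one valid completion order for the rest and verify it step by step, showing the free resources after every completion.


Deadlocked: J3, J1, J6 and J8.
Key observation: even finishing J5, J9 leaves just (5, 2, 2) free — too little R0 for any of the remaining processes.
One completion order for the rest: J5, J9. Walking it through:
  pool = (2, 0, 0)
  run J5 (needs (1, 0, 0), free (2, 0, 0)); after release of (0, 1, 1) the pool is (2, 1, 1)
  run J9 (needs (0, 1, 1), free (2, 1, 1)); after release of (3, 1, 1) the pool is (5, 2, 2)
The stuck group stays short no matter what:
  J3 cannot run: need (5, 3, 4) vs free (5, 2, 2) (insufficient R0 and R2)
  J1 cannot run: need (5, 3, 0) vs free (5, 2, 2) (insufficient R0)
  J6 cannot run: need (4, 3, 3) vs free (5, 2, 2) (insufficient R0 and R2)
  J8 cannot run: need (4, 4, 3) vs free (5, 2, 2) (insufficient R0 and R2)


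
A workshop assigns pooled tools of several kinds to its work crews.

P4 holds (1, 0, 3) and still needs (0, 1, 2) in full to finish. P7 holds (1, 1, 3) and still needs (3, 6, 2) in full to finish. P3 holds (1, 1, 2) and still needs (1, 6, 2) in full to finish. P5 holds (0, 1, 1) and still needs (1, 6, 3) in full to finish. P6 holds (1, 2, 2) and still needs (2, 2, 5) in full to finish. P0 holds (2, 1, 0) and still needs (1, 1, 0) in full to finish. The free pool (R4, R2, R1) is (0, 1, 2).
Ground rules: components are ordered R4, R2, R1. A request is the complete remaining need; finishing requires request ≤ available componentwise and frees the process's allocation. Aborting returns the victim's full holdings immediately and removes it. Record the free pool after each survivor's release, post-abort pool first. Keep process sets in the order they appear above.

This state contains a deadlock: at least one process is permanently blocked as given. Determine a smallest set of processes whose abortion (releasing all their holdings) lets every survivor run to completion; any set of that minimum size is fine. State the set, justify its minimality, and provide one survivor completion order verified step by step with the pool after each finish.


Abort P7 and P5.
Key observation: the returned (1, 2, 4) from P7 and P5 is what brings P3 — unrunnable before, under any order — into play at step 4.
Minimality, checking each single-abort alternative: P4 alone leaves P7 blocked (short on R2); P7 alone leaves P3 blocked (short on R2); P3 alone leaves P7 blocked (short on R2); P5 alone leaves P7 blocked (short on R2); P6 alone leaves P7 blocked (short on R2); P0 alone leaves P7 blocked (short on R2).
One survivor order: P4, P6, P0, P3. Walking it through (post-abort pool first):
  pool = (1, 3, 6)
  P4 needs (0, 1, 2) <= (1, 3, 6) -> finishes; pool += (1, 0, 3) = (2, 3, 9)
  P6 needs (2, 2, 5) <= (2, 3, 9) -> finishes; pool += (1, 2, 2) = (3, 5, 11)
  P0 needs (1, 1, 0) <= (3, 5, 11) -> finishes; pool += (2, 1, 0) = (5, 6, 11)
  P3 needs (1, 6, 2) <= (5, 6, 11) -> finishes; pool += (1, 1, 2) = (6, 7, 13)


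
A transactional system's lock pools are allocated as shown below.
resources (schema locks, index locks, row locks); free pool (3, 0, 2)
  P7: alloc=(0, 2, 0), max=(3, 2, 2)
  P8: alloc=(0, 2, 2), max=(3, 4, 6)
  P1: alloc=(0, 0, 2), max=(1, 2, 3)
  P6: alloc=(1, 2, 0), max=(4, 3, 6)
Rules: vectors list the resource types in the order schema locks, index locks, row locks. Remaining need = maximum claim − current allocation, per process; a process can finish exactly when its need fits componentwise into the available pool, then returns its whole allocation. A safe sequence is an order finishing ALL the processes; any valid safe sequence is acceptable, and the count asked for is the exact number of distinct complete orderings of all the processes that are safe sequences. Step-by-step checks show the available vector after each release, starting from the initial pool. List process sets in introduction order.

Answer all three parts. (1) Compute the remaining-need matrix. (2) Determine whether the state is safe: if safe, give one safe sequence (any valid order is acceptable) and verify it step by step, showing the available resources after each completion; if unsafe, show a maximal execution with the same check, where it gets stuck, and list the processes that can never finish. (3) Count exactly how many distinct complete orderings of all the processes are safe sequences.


(1) Remaining need (order schema locks, index locks, row locks):
  P7: (3, 0, 2)
  P8: (3, 2, 4)
  P1: (1, 2, 1)
  P6: (3, 1, 6)
(2) SAFE. One safe sequence: P7, P1, P8, P6.
Key observation: the first exact fit in this order is P7 — it needs (3, 0, 2) with (3, 0, 2) free, meeting a requested resource to the last unit.
Step-by-step check:
  pool = (3, 0, 2)
  run P7 (needs (3, 0, 2), free (3, 0, 2)); after release of (0, 2, 0) the pool is (3, 2, 2)
  run P1 (needs (1, 2, 1), free (3, 2, 2)); after release of (0, 0, 2) the pool is (3, 2, 4)
  run P8 (needs (3, 2, 4), free (3, 2, 4)); after release of (0, 2, 2) the pool is (3, 4, 6)
  run P6 (needs (3, 1, 6), free (3, 4, 6)); after release of (1, 2, 0) the pool is (4, 6, 6)
(3) Exactly 1 of the possible complete orderings is a safe sequence.


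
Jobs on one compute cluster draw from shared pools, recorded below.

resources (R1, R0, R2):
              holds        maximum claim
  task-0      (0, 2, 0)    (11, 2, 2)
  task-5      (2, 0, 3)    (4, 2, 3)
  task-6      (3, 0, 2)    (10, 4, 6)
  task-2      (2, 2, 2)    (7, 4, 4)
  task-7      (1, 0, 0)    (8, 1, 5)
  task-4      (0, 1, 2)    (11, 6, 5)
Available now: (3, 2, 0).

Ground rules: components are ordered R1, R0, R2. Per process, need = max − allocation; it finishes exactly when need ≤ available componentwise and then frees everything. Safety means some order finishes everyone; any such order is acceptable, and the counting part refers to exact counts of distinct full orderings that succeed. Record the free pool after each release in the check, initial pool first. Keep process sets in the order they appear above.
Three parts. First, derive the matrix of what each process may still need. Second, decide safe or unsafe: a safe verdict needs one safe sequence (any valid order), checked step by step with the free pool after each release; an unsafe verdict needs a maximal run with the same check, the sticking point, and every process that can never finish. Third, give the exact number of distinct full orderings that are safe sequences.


(1) Need matrix, components ordered R1, R0, R2:
  task-0: (11, 0, 2)
  task-5: (2, 2, 0)
  task-6: (7, 4, 4)
  task-2: (5, 2, 2)
  task-7: (7, 1, 5)
  task-4: (11, 5, 3)
(2) SAFE — a valid safe sequence is task-5, task-2, task-6, task-7, task-0, task-4.
Key observation: the order's first zero-slack moment is task-5 ((2, 2, 0) needed, (3, 2, 0) free — a requested resource with nothing to spare).
Verifying each step:
  pool = (3, 2, 0)
  task-5 needs (2, 2, 0) <= (3, 2, 0) -> finishes; pool += (2, 0, 3) = (5, 2, 3)
  task-2 needs (5, 2, 2) <= (5, 2, 3) -> finishes; pool += (2, 2, 2) = (7, 4, 5)
  task-6 needs (7, 4, 4) <= (7, 4, 5) -> finishes; pool += (3, 0, 2) = (10, 4, 7)
  task-7 needs (7, 1, 5) <= (10, 4, 7) -> finishes; pool += (1, 0, 0) = (11, 4, 7)
  task-0 needs (11, 0, 2) <= (11, 4, 7) -> finishes; pool += (0, 2, 0) = (11, 6, 7)
  task-4 needs (11, 5, 3) <= (11, 6, 7) -> finishes; pool += (0, 1, 2) = (11, 7, 9)
(3) Precisely 2 of the possible complete orderings are safe sequences.


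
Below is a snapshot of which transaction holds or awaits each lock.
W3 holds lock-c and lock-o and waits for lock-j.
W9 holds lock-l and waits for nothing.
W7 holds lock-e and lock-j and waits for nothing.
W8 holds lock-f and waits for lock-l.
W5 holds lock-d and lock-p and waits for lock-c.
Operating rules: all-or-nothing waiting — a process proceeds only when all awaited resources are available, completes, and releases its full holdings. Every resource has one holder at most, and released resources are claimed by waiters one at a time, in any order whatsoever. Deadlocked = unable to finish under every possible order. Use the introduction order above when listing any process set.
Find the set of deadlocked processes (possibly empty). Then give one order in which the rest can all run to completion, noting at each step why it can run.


No process is deadlocked.
Key observation: there is no circular wait here — follow any chain and it reaches a process that is free to run now.
One completion order for the rest: W9, W7, W3, W8, W5.
Walking it through:
  W9: no waits; runs immediately, freeing lock-l
  W7: no waits; runs immediately, freeing lock-e and lock-j
  W3: everything it awaited (lock-j) is free; runs, freeing lock-c and lock-o
  W8: everything it awaited (lock-l) is free; runs, freeing lock-f
  W5: everything it awaited (lock-c) is free; runs, freeing lock-d and lock-p
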